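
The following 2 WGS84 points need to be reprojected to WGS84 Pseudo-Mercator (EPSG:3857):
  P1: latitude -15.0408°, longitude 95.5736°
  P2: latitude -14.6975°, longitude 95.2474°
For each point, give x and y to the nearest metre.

Web Mercator: x = R·λ, y = R·ln tan(π/4+φ/2), R = 6378137 m.
P1 (-15.0408°, 95.5736°) → (10639204.485, -1693902.642) m.
P2 (-14.6975°, 95.2474°) → (10602892.067, -1654362.573) m.

P1: x 10639204 m, y -1693903 m; P2: x 10602892 m, y -1654363 m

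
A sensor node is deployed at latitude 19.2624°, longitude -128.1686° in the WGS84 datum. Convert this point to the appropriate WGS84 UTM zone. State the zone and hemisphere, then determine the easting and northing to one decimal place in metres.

Longitude -128.1686° lies in the 6° band [-132°, -126°), giving zone 9; latitude is north of the equator, so 9N.
Zone 9 central meridian λ₀ = 6×9 − 183 = -129°; Δλ = +0.8314°.
Transverse Mercator on WGS84 with k₀ = 0.9996 gives E = 587369.099 m, N = 2130070.974 m.

Zone 9N: E 587369.1 m, N 2130071.0 m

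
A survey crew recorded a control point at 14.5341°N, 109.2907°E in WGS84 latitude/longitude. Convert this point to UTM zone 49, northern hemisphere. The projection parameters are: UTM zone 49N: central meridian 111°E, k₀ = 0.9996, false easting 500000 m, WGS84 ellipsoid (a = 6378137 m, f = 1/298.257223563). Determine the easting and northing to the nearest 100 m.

Zone 49 central meridian λ₀ = 6×49 − 183 = 111°; Δλ = -1.7093°.
Transverse Mercator on WGS84 with k₀ = 0.9996 gives E = 315821.608 m, N = 1607486.027 m.

E 315800 m, N 1607500 m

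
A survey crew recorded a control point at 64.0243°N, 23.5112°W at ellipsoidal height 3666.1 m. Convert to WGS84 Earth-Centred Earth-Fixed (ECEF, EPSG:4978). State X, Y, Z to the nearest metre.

X 2570074 m, Y -1118098 m, Z 5714198 m

WGS84: a = 6378137 m, e² = 0.006694380; N(φ) = a/√(1−e²sin²φ) = 6395460.704 m.
X = (N+h)·cosφ·cosλ = 2570074.368 m; Y = (N+h)·cosφ·sinλ = -1118097.563 m; Z = (N(1−e²)+h)·sinφ = 5714197.675 m.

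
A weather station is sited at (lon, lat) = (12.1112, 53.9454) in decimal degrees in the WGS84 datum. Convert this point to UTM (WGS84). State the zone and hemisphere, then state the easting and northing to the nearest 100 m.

Zone 33N: E 310400 m, N 5981300 m

Longitude 12.1112° lies in the 6° band [12°, 18°), giving zone 33; latitude is north of the equator, so 33N.
Zone 33 central meridian λ₀ = 6×33 − 183 = 15°; Δλ = -2.8888°.
Transverse Mercator on WGS84 with k₀ = 0.9996 gives E = 310417.420 m, N = 5981312.105 m.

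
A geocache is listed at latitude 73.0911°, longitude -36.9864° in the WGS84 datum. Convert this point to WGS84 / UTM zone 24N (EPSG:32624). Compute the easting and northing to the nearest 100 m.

Zone 24 central meridian λ₀ = 6×24 − 183 = -39°; Δλ = +2.0136°.
Transverse Mercator on WGS84 with k₀ = 0.9996 gives E = 565358.407 m, N = 8111741.271 m.

E 565400 m, N 8111700 m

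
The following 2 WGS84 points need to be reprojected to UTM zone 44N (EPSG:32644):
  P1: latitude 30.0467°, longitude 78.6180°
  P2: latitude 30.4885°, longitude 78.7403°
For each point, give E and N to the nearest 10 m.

P1: E 270340 m, N 3326350 m; P2: E 283110 m, N 3375090 m

UTM zone 44N: λ₀ = 81°, k₀ = 0.9996.
P1 (30.0467°, 78.6180°) → (270336.028, 3326351.346) m.
P2 (30.4885°, 78.7403°) → (283105.008, 3375087.878) m.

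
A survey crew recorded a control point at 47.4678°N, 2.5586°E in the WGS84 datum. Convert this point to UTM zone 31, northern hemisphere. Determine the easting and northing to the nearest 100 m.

Zone 31 central meridian λ₀ = 6×31 − 183 = 3°; Δλ = -0.4414°.
Transverse Mercator on WGS84 with k₀ = 0.9996 gives E = 466736.359 m, N = 5257245.580 m.

E 466700 m, N 5257200 m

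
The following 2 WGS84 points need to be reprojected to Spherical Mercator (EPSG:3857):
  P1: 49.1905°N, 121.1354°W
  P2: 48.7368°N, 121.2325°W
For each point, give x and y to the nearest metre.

Web Mercator: x = R·λ, y = R·ln tan(π/4+φ/2), R = 6378137 m.
P1 (49.1905°, -121.1354°) → (-13484731.045, 6307247.292) m.
P2 (48.7368°, -121.2325°) → (-13495540.168, 6230319.291) m.

P1: x -13484731 m, y 6307247 m; P2: x -13495540 m, y 6230319 m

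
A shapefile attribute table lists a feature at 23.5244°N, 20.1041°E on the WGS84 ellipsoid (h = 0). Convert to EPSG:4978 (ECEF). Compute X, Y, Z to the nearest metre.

WGS84: a = 6378137 m, e² = 0.006694380; N(φ) = a/√(1−e²sin²φ) = 6381540.857 m.
X = (N+h)·cosφ·cosλ = 5494658.224 m; Y = (N+h)·cosφ·sinλ = 2011205.227 m; Z = (N(1−e²)+h)·sinφ = 2530074.062 m.

X 5494658 m, Y 2011205 m, Z 2530074 m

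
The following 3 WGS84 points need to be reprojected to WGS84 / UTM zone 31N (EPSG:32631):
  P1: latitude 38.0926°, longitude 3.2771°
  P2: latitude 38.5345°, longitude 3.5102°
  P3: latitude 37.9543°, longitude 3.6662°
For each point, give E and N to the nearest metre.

UTM zone 31N: λ₀ = 3°, k₀ = 0.9996.
P1 (38.0926°, 3.2771°) → (524298.039, 4216125.512) m.
P2 (38.5345°, 3.5102°) → (544467.259, 4265244.954) m.
P3 (37.9543°, 3.6662°) → (558527.183, 4200953.805) m.

P1: E 524298 m, N 4216126 m; P2: E 544467 m, N 4265245 m; P3: E 558527 m, N 4200954 m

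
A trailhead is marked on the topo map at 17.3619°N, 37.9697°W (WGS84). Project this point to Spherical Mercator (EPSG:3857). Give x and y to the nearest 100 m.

Web Mercator is spherical with R = a = 6378137 m.
x = R·λ = 6378137 × -0.662696281 = -4226767.670 m.
y = R·ln tan(π/4 + φ/2) = 6378137 × 0.307769077 = 1962993.335 m.

x -4226800 m, y 1963000 m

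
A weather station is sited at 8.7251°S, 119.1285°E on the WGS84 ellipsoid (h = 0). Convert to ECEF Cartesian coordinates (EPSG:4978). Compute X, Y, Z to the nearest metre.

WGS84: a = 6378137 m, e² = 0.006694380; N(φ) = a/√(1−e²sin²φ) = 6378628.315 m.
X = (N+h)·cosφ·cosλ = -3068992.940 m; Y = (N+h)·cosφ·sinλ = 5507443.544 m; Z = (N(1−e²)+h)·sinφ = -961121.168 m.

X -3068993 m, Y 5507444 m, Z -961121 m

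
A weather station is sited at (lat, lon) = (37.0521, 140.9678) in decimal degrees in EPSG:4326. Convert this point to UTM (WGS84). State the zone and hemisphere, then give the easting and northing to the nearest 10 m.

Zone 54N: E 497140 m, N 4100650 m

Longitude 140.9678° lies in the 6° band [138°, 144°), giving zone 54; latitude is north of the equator, so 54N.
Zone 54 central meridian λ₀ = 6×54 − 183 = 141°; Δλ = -0.0322°.
Transverse Mercator on WGS84 with k₀ = 0.9996 gives E = 497136.927 m, N = 4100652.503 m.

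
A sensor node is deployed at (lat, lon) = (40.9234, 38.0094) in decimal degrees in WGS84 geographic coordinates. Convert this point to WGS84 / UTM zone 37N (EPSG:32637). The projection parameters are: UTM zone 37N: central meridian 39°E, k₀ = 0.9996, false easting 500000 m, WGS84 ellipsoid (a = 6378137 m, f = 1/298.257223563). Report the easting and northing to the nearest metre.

E 416592 m, N 4530726 m

Zone 37 central meridian λ₀ = 6×37 − 183 = 39°; Δλ = -0.9906°.
Transverse Mercator on WGS84 with k₀ = 0.9996 gives E = 416592.049 m, N = 4530726.127 m.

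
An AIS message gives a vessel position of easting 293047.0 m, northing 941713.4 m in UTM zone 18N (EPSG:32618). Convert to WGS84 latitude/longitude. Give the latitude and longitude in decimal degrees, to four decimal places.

lat 8.5148°, lon -76.8801°

Zone 18N: λ₀ = -75°, k₀ = 0.9996, false easting 500000 m.
Meridian distance M = (N − FN)/k₀ = 942090.2 m.
Inverse transverse Mercator on WGS84 gives φ = 8.51480004°, λ = -76.88009972°.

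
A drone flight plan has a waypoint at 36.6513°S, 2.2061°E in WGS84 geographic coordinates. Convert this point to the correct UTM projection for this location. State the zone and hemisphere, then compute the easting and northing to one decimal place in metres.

Zone 31S: E 429040.0 m, N 5943515.4 m

Longitude 2.2061° lies in the 6° band [0°, 6°), giving zone 31; latitude is south of the equator, so 31S.
Zone 31 central meridian λ₀ = 6×31 − 183 = 3°; Δλ = -0.7939°.
Transverse Mercator on WGS84 with k₀ = 0.9996 gives E = 429039.989 m, N = 5943515.438 m.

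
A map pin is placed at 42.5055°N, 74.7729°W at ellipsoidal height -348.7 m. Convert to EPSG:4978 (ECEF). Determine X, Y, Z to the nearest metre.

X 1236795 m, Y -4543665 m, Z 4286930 m

WGS84: a = 6378137 m, e² = 0.006694380; N(φ) = a/√(1−e²sin²φ) = 6387905.519 m.
X = (N+h)·cosφ·cosλ = 1236794.552 m; Y = (N+h)·cosφ·sinλ = -4543665.277 m; Z = (N(1−e²)+h)·sinφ = 4286929.552 m.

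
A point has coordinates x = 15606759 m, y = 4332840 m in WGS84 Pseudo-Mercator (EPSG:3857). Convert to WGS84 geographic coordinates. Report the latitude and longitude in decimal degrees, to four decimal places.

R = 6378137 m. λ = x/R = 140.19790145°.
φ = 2·arctan(exp(y/R)) − 90° = 2·arctan(1.97255) − 90° = 36.23380171°.

lat 36.2338°, lon 140.1979°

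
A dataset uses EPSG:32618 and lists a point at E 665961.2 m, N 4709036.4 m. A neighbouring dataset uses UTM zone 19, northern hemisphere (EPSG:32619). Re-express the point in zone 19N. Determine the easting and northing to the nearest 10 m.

E 173060 m, N 4714740 m

UTM 18N → geographic: φ = 42.51590017°, λ = -72.97970016°.
UTM 19N (λ₀ = -69°) forward: E = 173063.184 m, N = 4714738.298 m.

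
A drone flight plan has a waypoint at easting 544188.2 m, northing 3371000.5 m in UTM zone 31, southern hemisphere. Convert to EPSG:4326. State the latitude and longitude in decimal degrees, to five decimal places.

lat -59.79640°, lon 3.78740°

Zone 31S: λ₀ = 3°, k₀ = 0.9996, false easting 500000 m, false northing 10000000 m.
Meridian distance M = (N − FN)/k₀ = -6631652.2 m.
Inverse transverse Mercator on WGS84 gives φ = -59.79640006°, λ = 3.78739929°.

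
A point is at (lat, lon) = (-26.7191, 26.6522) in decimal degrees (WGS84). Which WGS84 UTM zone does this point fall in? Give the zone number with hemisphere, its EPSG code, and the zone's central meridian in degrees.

Zone 35S (EPSG:32735), central meridian 27°

UTM zone = ⌊(λ + 180)/6⌋ + 1; 26.6522° ∈ [24°, 30°) → zone 35.
Hemisphere: S (φ < 0).
Central meridian λ₀ = 6×35 − 183 = 27°.
EPSG code: 32735.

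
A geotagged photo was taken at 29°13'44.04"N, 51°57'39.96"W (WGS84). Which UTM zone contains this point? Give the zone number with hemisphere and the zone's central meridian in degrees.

UTM zone = ⌊(λ + 180)/6⌋ + 1; -51.9611° ∈ [-54°, -48°) → zone 22.
Hemisphere: N (φ ≥ 0).
Central meridian λ₀ = 6×22 − 183 = -51°.

Zone 22N, central meridian -51°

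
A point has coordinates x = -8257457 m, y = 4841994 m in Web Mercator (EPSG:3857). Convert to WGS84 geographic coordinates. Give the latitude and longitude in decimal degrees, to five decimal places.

R = 6378137 m. λ = x/R = -74.17799831°.
φ = 2·arctan(exp(y/R)) − 90° = 2·arctan(2.13647) − 90° = 39.83500125°.

lat 39.83500°, lon -74.17800°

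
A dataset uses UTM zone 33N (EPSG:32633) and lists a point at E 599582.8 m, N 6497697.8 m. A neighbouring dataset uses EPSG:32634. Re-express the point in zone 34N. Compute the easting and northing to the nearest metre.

E 251074 m, N 6504380 m

UTM 33N → geographic: φ = 58.60819978°, λ = 16.71399962°.
UTM 34N (λ₀ = 21°) forward: E = 251074.129 m, N = 6504379.523 m.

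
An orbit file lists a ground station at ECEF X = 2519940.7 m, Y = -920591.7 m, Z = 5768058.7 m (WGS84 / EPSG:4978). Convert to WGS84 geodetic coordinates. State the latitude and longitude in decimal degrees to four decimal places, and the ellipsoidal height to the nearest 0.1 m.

λ = atan2(Y, X) = -20.06839934°; p = √(X²+Y²) = 2682832.5 m.
Bowring's method on WGS84 (a = 6378137 m, b = 6356752.314 m) gives φ = 65.20280061°, h = 913.519 m.

lat 65.2028°, lon -20.0684°, h 913.5 m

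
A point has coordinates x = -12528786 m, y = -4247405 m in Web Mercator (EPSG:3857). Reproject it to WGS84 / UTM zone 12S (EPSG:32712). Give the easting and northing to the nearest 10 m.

E 359800 m, N 6057950 m

Web Mercator inverse (R = 6378137 m) → φ = -35.61230182°, λ = -112.54799955°.
UTM 12S forward: E = 359797.261 m, N = 6057948.536 m.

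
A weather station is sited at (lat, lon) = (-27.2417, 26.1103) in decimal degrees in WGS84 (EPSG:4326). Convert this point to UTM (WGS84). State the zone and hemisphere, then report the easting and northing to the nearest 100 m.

Longitude 26.1103° lies in the 6° band [24°, 30°), giving zone 35; latitude is south of the equator, so 35S.
Zone 35 central meridian λ₀ = 6×35 − 183 = 27°; Δλ = -0.8897°.
Transverse Mercator on WGS84 with k₀ = 0.9996 gives E = 411915.682 m, N = 6986480.733 m.

Zone 35S: E 411900 m, N 6986500 m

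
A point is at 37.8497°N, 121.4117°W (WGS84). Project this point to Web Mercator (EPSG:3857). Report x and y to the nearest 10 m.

x -13515490 m, y 4558220 m

Web Mercator is spherical with R = a = 6378137 m.
x = R·λ = 6378137 × -2.119033915 = -13515488.620 m.
y = R·ln tan(π/4 + φ/2) = 6378137 × 0.714662474 = 4558215.167 m.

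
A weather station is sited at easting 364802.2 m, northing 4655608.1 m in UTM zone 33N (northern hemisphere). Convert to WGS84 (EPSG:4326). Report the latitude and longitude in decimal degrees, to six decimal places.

lat 42.040900°, lon 13.366501°

Zone 33N: λ₀ = 15°, k₀ = 0.9996, false easting 500000 m.
Meridian distance M = (N − FN)/k₀ = 4657471.1 m.
Inverse transverse Mercator on WGS84 gives φ = 42.04089996°, λ = 13.36650053°.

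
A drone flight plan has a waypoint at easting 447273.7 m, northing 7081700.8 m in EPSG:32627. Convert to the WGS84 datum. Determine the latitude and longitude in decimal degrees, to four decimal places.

Zone 27N: λ₀ = -21°, k₀ = 0.9996, false easting 500000 m.
Meridian distance M = (N − FN)/k₀ = 7084534.6 m.
Inverse transverse Mercator on WGS84 gives φ = 63.85860009°, λ = -22.07260074°.

lat 63.8586°, lon -22.0726°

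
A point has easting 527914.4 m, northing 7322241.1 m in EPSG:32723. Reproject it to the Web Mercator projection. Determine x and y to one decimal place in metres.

Unproject from UTM 23S (λ₀ = -45°) → φ = -24.21230007°, λ = -44.72509986°.
Web Mercator (R = 6378137 m): x = -4978775.342 m, y = -2779299.218 m.

x -4978775.3 m, y -2779299.2 m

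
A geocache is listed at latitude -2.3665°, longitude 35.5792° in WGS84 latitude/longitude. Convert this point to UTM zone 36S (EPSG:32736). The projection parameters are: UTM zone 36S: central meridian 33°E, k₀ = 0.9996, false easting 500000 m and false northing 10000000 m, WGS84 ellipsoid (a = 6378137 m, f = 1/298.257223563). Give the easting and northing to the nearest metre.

Zone 36 central meridian λ₀ = 6×36 − 183 = 33°; Δλ = +2.5792°.
Transverse Mercator on WGS84 with k₀ = 0.9996 gives E = 786854.468 m, N = 9738162.419 m.

E 786854 m, N 9738162 m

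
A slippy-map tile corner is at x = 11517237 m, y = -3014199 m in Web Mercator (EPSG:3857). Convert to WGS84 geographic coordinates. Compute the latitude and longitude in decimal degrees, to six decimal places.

lat -26.122000°, lon 103.461100°

R = 6378137 m. λ = x/R = 103.46110028°.
φ = 2·arctan(exp(y/R)) − 90° = 2·arctan(0.62339) − 90° = -26.12199977°.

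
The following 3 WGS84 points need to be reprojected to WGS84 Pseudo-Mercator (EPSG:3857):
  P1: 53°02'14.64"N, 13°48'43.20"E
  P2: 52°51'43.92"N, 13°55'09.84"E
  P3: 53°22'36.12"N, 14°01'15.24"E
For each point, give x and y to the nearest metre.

Web Mercator: x = R·λ, y = R·ln tan(π/4+φ/2), R = 6378137 m.
P1 (53.0374°, 13.8120°) → (1537544.807, 6989918.907) m.
P2 (52.8622°, 13.9194°) → (1549500.520, 6957549.215) m.
P3 (53.3767°, 14.0209°) → (1560799.448, 7052983.483) m.

P1: x 1537545 m, y 6989919 m; P2: x 1549501 m, y 6957549 m; P3: x 1560799 m, y 7052983 m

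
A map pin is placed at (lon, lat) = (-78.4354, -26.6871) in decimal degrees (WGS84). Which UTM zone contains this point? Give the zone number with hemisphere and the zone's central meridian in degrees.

UTM zone = ⌊(λ + 180)/6⌋ + 1; -78.4354° ∈ [-84°, -78°) → zone 17.
Hemisphere: S (φ < 0).
Central meridian λ₀ = 6×17 − 183 = -81°.

Zone 17S, central meridian -81°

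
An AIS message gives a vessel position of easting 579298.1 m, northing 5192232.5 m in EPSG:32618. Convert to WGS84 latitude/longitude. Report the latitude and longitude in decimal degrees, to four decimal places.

Zone 18N: λ₀ = -75°, k₀ = 0.9996, false easting 500000 m.
Meridian distance M = (N − FN)/k₀ = 5194310.2 m.
Inverse transverse Mercator on WGS84 gives φ = 46.87889966°, λ = -73.95930037°.

lat 46.8789°, lon -73.9593°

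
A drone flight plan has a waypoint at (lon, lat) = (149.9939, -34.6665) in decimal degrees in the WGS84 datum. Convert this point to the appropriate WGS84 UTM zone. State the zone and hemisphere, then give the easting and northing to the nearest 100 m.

Zone 55S: E 774300 m, N 6159900 m

Longitude 149.9939° lies in the 6° band [144°, 150°), giving zone 55; latitude is south of the equator, so 55S.
Zone 55 central meridian λ₀ = 6×55 − 183 = 147°; Δλ = +2.9939°.
Transverse Mercator on WGS84 with k₀ = 0.9996 gives E = 774346.554 m, N = 6159860.577 m.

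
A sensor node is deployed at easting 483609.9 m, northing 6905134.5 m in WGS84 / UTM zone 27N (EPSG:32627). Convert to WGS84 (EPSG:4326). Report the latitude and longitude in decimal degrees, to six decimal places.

Zone 27N: λ₀ = -21°, k₀ = 0.9996, false easting 500000 m.
Meridian distance M = (N − FN)/k₀ = 6907897.7 m.
Inverse transverse Mercator on WGS84 gives φ = 62.27749970°, λ = -21.31580078°.

lat 62.277500°, lon -21.315801°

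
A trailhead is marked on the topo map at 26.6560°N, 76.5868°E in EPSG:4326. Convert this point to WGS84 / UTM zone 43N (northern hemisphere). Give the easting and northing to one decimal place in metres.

Zone 43 central meridian λ₀ = 6×43 − 183 = 75°; Δλ = +1.5868°.
Transverse Mercator on WGS84 with k₀ = 0.9996 gives E = 657923.026 m, N = 2949316.254 m.

E 657923.0 m, N 2949316.3 m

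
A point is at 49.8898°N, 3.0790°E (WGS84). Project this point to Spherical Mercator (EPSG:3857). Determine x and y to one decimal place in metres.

Web Mercator is spherical with R = a = 6378137 m.
x = R·λ = 6378137 × 0.053738688 = 342752.712 m.
y = R·ln tan(π/4 + φ/2) = 6378137 × 1.007694405 = 6427212.970 m.

x 342752.7 m, y 6427213.0 m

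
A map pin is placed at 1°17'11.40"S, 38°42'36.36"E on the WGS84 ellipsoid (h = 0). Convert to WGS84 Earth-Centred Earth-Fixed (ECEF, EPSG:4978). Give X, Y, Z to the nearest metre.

WGS84: a = 6378137 m, e² = 0.006694380; N(φ) = a/√(1−e²sin²φ) = 6378147.762 m.
X = (N+h)·cosφ·cosλ = 4975742.834 m; Y = (N+h)·cosφ·sinλ = 3987761.987 m; Z = (N(1−e²)+h)·sinφ = -142242.093 m.

X 4975743 m, Y 3987762 m, Z -142242 m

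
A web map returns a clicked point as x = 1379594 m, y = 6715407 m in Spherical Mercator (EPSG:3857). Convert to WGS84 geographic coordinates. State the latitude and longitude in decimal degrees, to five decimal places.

lat 51.52900°, lon 12.39310°

R = 6378137 m. λ = x/R = 12.39310376°.
φ = 2·arctan(exp(y/R)) − 90° = 2·arctan(2.86589) − 90° = 51.52900235°.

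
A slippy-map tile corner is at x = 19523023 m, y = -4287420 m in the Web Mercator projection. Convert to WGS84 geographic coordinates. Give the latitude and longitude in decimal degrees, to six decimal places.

R = 6378137 m. λ = x/R = 175.37829953°.
φ = 2·arctan(exp(y/R)) − 90° = 2·arctan(0.51058) − 90° = -35.90400038°.

lat -35.904000°, lon 175.378300°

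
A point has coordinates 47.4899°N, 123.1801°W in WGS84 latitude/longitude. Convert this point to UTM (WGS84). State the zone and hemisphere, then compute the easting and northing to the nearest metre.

Longitude -123.1801° lies in the 6° band [-126°, -120°), giving zone 10; latitude is north of the equator, so 10N.
Zone 10 central meridian λ₀ = 6×10 − 183 = -123°; Δλ = -0.1801°.
Transverse Mercator on WGS84 with k₀ = 0.9996 gives E = 486433.452 m, N = 5259622.977 m.

Zone 10N: E 486433 m, N 5259623 m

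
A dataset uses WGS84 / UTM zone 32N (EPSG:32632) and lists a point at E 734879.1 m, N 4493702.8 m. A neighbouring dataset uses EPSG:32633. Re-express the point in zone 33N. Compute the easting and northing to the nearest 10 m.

E 226900 m, N 4495010 m

UTM 32N → geographic: φ = 40.56080000°, λ = 11.77429976°.
UTM 33N (λ₀ = 15°) forward: E = 226898.363 m, N = 4495005.379 m.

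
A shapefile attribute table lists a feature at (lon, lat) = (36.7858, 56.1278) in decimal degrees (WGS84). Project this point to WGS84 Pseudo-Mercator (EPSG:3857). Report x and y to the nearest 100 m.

x 4095000 m, y 7583900 m

Web Mercator is spherical with R = a = 6378137 m.
x = R·λ = 6378137 × 0.642033328 = 4094976.524 m.
y = R·ln tan(π/4 + φ/2) = 6378137 × 1.189046143 = 7583899.202 m.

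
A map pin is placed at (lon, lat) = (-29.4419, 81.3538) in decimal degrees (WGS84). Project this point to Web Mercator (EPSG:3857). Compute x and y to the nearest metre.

x -3277457 m, y 16470608 m

Web Mercator is spherical with R = a = 6378137 m.
x = R·λ = 6378137 × -0.513858093 = -3277457.316 m.
y = R·ln tan(π/4 + φ/2) = 6378137 × 2.582354018 = 16470607.709 m.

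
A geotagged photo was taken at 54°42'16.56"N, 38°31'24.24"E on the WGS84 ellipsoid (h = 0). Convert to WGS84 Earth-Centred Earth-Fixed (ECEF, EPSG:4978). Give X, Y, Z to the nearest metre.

WGS84: a = 6378137 m, e² = 0.006694380; N(φ) = a/√(1−e²sin²φ) = 6392406.405 m.
X = (N+h)·cosφ·cosλ = 2889609.803 m; Y = (N+h)·cosφ·sinλ = 2300426.880 m; Z = (N(1−e²)+h)·sinφ = 5182452.585 m.

X 2889610 m, Y 2300427 m, Z 5182453 m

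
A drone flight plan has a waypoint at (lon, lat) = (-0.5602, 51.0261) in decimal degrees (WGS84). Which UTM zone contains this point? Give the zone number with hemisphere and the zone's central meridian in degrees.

Zone 30N, central meridian -3°

UTM zone = ⌊(λ + 180)/6⌋ + 1; -0.5602° ∈ [-6°, 0°) → zone 30.
Hemisphere: N (φ ≥ 0).
Central meridian λ₀ = 6×30 − 183 = -3°.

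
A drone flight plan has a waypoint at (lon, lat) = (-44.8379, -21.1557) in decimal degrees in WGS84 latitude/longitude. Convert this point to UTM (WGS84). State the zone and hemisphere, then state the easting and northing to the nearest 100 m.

Longitude -44.8379° lies in the 6° band [-48°, -42°), giving zone 23; latitude is south of the equator, so 23S.
Zone 23 central meridian λ₀ = 6×23 − 183 = -45°; Δλ = +0.1621°.
Transverse Mercator on WGS84 with k₀ = 0.9996 gives E = 516829.344 m, N = 7660611.866 m.

Zone 23S: E 516800 m, N 7660600 m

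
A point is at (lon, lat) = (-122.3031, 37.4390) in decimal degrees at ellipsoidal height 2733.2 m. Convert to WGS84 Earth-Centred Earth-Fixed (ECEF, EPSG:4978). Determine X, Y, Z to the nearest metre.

WGS84: a = 6378137 m, e² = 0.006694380; N(φ) = a/√(1−e²sin²φ) = 6386041.397 m.
X = (N+h)·cosφ·cosλ = -2710837.662 m; Y = (N+h)·cosφ·sinλ = -4287607.522 m; Z = (N(1−e²)+h)·sinφ = 3857852.323 m.

X -2710838 m, Y -4287608 m, Z 3857852 m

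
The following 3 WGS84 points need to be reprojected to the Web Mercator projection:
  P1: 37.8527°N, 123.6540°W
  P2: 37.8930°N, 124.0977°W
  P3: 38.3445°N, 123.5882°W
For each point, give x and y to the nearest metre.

P1: x -13765100 m, y 4558638 m; P2: x -13814493 m, y 4564321 m; P3: x -13757775 m, y 4628207 m

Web Mercator: x = R·λ, y = R·ln tan(π/4+φ/2), R = 6378137 m.
P1 (37.8527°, -123.6540°) → (-13765100.315, 4558638.110) m.
P2 (37.8930°, -124.0977°) → (-13814492.773, 4564321.309) m.
P3 (38.3445°, -123.5882°) → (-13757775.492, 4628207.071) m.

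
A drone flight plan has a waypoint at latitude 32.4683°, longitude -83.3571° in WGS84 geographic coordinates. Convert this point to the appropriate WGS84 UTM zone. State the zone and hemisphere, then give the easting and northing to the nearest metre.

Zone 17N: E 278472 m, N 3594792 m

Longitude -83.3571° lies in the 6° band [-84°, -78°), giving zone 17; latitude is north of the equator, so 17N.
Zone 17 central meridian λ₀ = 6×17 − 183 = -81°; Δλ = -2.3571°.
Transverse Mercator on WGS84 with k₀ = 0.9996 gives E = 278471.669 m, N = 3594792.193 m.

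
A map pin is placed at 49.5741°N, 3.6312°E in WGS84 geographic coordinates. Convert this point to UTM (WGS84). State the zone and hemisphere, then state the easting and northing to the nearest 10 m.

Zone 31N: E 545630 m, N 5491470 m

Longitude 3.6312° lies in the 6° band [0°, 6°), giving zone 31; latitude is north of the equator, so 31N.
Zone 31 central meridian λ₀ = 6×31 − 183 = 3°; Δλ = +0.6312°.
Transverse Mercator on WGS84 with k₀ = 0.9996 gives E = 545634.471 m, N = 5491470.297 m.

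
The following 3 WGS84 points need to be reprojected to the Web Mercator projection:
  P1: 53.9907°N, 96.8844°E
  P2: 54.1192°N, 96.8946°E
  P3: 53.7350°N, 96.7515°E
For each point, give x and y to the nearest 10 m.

Web Mercator: x = R·λ, y = R·ln tan(π/4+φ/2), R = 6378137 m.
P1 (53.9907°, 96.8844°) → (10785122.074, 7168395.182) m.
P2 (54.1192°, 96.8946°) → (10786257.533, 7192763.747) m.
P3 (53.7350°, 96.7515°) → (10770327.713, 7120127.360) m.

P1: x 10785120 m, y 7168400 m; P2: x 10786260 m, y 7192760 m; P3: x 10770330 m, y 7120130 m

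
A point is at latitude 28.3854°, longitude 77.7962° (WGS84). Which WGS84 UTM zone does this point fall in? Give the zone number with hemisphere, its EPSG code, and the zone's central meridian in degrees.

UTM zone = ⌊(λ + 180)/6⌋ + 1; 77.7962° ∈ [72°, 78°) → zone 43.
Hemisphere: N (φ ≥ 0).
Central meridian λ₀ = 6×43 − 183 = 75°.
EPSG code: 32643.

Zone 43N (EPSG:32643), central meridian 75°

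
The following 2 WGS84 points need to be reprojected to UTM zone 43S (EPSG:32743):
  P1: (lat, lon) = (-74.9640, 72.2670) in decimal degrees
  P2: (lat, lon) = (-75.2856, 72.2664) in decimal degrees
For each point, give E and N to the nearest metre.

P1: E 420883 m, N 1678587 m; P2: E 422520 m, N 1642739 m

UTM zone 43S: λ₀ = 75°, k₀ = 0.9996.
P1 (-74.9640°, 72.2670°) → (420883.336, 1678587.120) m.
P2 (-75.2856°, 72.2664°) → (422520.190, 1642739.270) m.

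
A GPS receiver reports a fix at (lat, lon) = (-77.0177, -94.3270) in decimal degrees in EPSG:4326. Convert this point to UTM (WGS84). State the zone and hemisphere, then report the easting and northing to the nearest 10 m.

Zone 15S: E 466720 m, N 1450880 m

Longitude -94.3270° lies in the 6° band [-96°, -90°), giving zone 15; latitude is south of the equator, so 15S.
Zone 15 central meridian λ₀ = 6×15 − 183 = -93°; Δλ = -1.3270°.
Transverse Mercator on WGS84 with k₀ = 0.9996 gives E = 466724.493 m, N = 1450876.145 m.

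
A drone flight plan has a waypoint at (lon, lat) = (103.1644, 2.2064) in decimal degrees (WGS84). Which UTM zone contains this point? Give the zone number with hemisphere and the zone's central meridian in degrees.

UTM zone = ⌊(λ + 180)/6⌋ + 1; 103.1644° ∈ [102°, 108°) → zone 48.
Hemisphere: N (φ ≥ 0).
Central meridian λ₀ = 6×48 − 183 = 105°.

Zone 48N, central meridian 105°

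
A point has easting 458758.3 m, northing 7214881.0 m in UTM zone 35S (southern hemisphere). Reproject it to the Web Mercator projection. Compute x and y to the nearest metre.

x 2960063 m, y -2898067 m

Unproject from UTM 35S (λ₀ = 27°) → φ = -25.18160017°, λ = 26.59069955°.
Web Mercator (R = 6378137 m): x = 2960063.134 m, y = -2898066.650 m.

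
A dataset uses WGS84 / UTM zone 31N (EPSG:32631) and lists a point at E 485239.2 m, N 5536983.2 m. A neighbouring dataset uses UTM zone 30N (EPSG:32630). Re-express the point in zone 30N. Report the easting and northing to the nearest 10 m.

E 915250 m, N 5553070 m

UTM 31N → geographic: φ = 49.98499956°, λ = 2.79410050°.
UTM 30N (λ₀ = -3°) forward: E = 915252.507 m, N = 5553068.742 m.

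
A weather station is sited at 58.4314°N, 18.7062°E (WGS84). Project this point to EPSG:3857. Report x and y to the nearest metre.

Web Mercator is spherical with R = a = 6378137 m.
x = R·λ = 6378137 × 0.326484781 = 2082364.659 m.
y = R·ln tan(π/4 + φ/2) = 6378137 × 1.263455533 = 8058492.484 m.

x 2082365 m, y 8058492 m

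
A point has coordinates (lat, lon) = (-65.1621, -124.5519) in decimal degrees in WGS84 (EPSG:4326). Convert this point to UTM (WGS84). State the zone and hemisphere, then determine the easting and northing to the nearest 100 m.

Longitude -124.5519° lies in the 6° band [-126°, -120°), giving zone 10; latitude is south of the equator, so 10S.
Zone 10 central meridian λ₀ = 6×10 − 183 = -123°; Δλ = -1.5519°.
Transverse Mercator on WGS84 with k₀ = 0.9996 gives E = 427267.107 m, N = 2772585.525 m.

Zone 10S: E 427300 m, N 2772600 m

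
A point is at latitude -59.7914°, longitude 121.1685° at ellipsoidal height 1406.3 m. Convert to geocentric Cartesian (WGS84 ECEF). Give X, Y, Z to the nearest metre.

WGS84: a = 6378137 m, e² = 0.006694380; N(φ) = a/√(1−e²sin²φ) = 6394141.210 m.
X = (N+h)·cosφ·cosλ = -1665454.718 m; Y = (N+h)·cosφ·sinλ = 2753407.756 m; Z = (N(1−e²)+h)·sinφ = -5490035.729 m.

X -1665455 m, Y 2753408 m, Z -5490036 m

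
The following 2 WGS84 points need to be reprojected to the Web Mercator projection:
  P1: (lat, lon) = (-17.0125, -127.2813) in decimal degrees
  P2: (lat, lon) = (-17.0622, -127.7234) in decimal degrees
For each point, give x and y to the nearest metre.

Web Mercator: x = R·λ, y = R·ln tan(π/4+φ/2), R = 6378137 m.
P1 (-17.0125°, -127.2813°) → (-14168889.504, -1922280.162) m.
P2 (-17.0622°, -127.7234°) → (-14218103.850, -1928066.689) m.

P1: x -14168890 m, y -1922280 m; P2: x -14218104 m, y -1928067 m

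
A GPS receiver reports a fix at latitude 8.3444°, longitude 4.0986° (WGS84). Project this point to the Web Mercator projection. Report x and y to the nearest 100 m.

x 456300 m, y 932200 m

Web Mercator is spherical with R = a = 6378137 m.
x = R·λ = 6378137 × 0.071534065 = 456254.065 m.
y = R·ln tan(π/4 + φ/2) = 6378137 × 0.146154834 = 932195.553 m.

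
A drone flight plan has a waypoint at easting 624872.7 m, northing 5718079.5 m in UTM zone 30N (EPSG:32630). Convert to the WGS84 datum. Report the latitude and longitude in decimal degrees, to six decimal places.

lat 51.599900°, lon -1.197000°

Zone 30N: λ₀ = -3°, k₀ = 0.9996, false easting 500000 m.
Meridian distance M = (N − FN)/k₀ = 5720367.6 m.
Inverse transverse Mercator on WGS84 gives φ = 51.59990026°, λ = -1.19699963°.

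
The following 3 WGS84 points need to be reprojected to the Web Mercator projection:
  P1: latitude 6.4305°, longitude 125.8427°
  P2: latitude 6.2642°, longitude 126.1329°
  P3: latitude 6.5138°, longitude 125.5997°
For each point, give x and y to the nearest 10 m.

Web Mercator: x = R·λ, y = R·ln tan(π/4+φ/2), R = 6378137 m.
P1 (6.4305°, 125.8427°) → (14008745.284, 717347.562) m.
P2 (6.2642°, 126.1329°) → (14041050.200, 698720.942) m.
P3 (6.5138°, 125.5997°) → (13981694.648, 726679.954) m.

P1: x 14008750 m, y 717350 m; P2: x 14041050 m, y 698720 m; P3: x 13981690 m, y 726680 m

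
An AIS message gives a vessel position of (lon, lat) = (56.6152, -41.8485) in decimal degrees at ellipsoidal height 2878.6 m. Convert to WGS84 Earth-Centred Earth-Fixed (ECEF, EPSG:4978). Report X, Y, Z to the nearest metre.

X 2619447 m, Y 3974894 m, Z -4235004 m

WGS84: a = 6378137 m, e² = 0.006694380; N(φ) = a/√(1−e²sin²φ) = 6387660.802 m.
X = (N+h)·cosφ·cosλ = 2619446.643 m; Y = (N+h)·cosφ·sinλ = 3974893.5002 m; Z = (N(1−e²)+h)·sinφ = -4235004.280 m.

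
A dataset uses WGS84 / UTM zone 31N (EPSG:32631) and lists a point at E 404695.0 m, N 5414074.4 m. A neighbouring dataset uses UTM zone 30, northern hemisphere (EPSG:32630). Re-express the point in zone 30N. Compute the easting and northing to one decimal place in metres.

UTM 31N → geographic: φ = 48.87229979°, λ = 1.70030054°.
UTM 30N (λ₀ = -3°) forward: E = 844617.869 m, N = 5423918.807 m.

E 844617.9 m, N 5423918.8 m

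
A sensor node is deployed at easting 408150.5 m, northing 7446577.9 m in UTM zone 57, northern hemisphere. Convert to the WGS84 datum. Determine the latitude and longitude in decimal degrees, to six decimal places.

lat 67.122300°, lon 156.882501°

Zone 57N: λ₀ = 159°, k₀ = 0.9996, false easting 500000 m.
Meridian distance M = (N − FN)/k₀ = 7449557.7 m.
Inverse transverse Mercator on WGS84 gives φ = 67.12230046°, λ = 156.88250081°.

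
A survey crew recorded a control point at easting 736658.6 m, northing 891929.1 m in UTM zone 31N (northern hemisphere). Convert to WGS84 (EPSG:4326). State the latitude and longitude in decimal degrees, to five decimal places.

lat 8.06340°, lon 5.14740°

Zone 31N: λ₀ = 3°, k₀ = 0.9996, false easting 500000 m.
Meridian distance M = (N − FN)/k₀ = 892286.0 m.
Inverse transverse Mercator on WGS84 gives φ = 8.06339977°, λ = 5.14739981°.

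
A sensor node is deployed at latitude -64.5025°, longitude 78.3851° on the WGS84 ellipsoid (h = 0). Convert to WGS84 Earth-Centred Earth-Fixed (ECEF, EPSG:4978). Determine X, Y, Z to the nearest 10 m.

WGS84: a = 6378137 m, e² = 0.006694380; N(φ) = a/√(1−e²sin²φ) = 6395601.239 m.
X = (N+h)·cosφ·cosλ = 554294.057 m; Y = (N+h)·cosφ·sinλ = 2696749.471 m; Z = (N(1−e²)+h)·sinφ = -5734051.078 m.

X 554290 m, Y 2696750 m, Z -5734050 m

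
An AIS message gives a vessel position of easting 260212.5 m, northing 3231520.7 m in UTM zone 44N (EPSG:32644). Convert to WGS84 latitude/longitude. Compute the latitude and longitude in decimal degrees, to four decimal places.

lat 29.1897°, lon 78.5340°

Zone 44N: λ₀ = 81°, k₀ = 0.9996, false easting 500000 m.
Meridian distance M = (N − FN)/k₀ = 3232813.8 m.
Inverse transverse Mercator on WGS84 gives φ = 29.18970013°, λ = 78.53399967°.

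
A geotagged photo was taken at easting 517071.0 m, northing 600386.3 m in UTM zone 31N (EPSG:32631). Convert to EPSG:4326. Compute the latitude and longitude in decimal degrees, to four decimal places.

lat 5.4317°, lon 3.1541°

Zone 31N: λ₀ = 3°, k₀ = 0.9996, false easting 500000 m.
Meridian distance M = (N − FN)/k₀ = 600626.6 m.
Inverse transverse Mercator on WGS84 gives φ = 5.43170042°, λ = 3.15409993°.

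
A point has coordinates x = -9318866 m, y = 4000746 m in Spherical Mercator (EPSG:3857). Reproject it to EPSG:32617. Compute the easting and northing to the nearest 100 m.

Web Mercator inverse (R = 6378137 m) → φ = 33.79079964°, λ = -83.71279758°.
UTM 17N forward: E = 248830.491 m, N = 3742269.128 m.

E 248800 m, N 3742300 m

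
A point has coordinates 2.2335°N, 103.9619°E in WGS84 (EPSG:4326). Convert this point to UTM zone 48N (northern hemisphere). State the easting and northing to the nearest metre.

E 384566 m, N 246911 m

Zone 48 central meridian λ₀ = 6×48 − 183 = 105°; Δλ = -1.0381°.
Transverse Mercator on WGS84 with k₀ = 0.9996 gives E = 384566.291 m, N = 246910.871 m.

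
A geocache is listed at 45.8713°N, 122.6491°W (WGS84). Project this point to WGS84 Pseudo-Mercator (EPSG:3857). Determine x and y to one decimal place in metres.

Web Mercator is spherical with R = a = 6378137 m.
x = R·λ = 6378137 × -2.140630620 = -13653235.358 m.
y = R·ln tan(π/4 + φ/2) = 6378137 × 0.903045652 = 5759748.887 m.

x -13653235.4 m, y 5759748.9 m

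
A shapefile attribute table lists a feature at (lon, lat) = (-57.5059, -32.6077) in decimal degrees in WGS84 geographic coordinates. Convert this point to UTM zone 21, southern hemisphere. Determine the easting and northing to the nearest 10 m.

E 452530 m, N 6392090 m

Zone 21 central meridian λ₀ = 6×21 − 183 = -57°; Δλ = -0.5059°.
Transverse Mercator on WGS84 with k₀ = 0.9996 gives E = 452532.636 m, N = 6392089.176 m.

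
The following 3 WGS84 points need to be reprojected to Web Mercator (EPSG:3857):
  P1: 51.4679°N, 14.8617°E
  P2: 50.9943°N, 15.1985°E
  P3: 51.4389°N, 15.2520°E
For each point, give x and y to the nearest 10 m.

Web Mercator: x = R·λ, y = R·ln tan(π/4+φ/2), R = 6378137 m.
P1 (51.4679°, 14.8617°) → (1654396.876, 6704480.908) m.
P2 (50.9943°, 15.1985°) → (1691889.281, 6620285.521) m.
P3 (51.4389°, 15.2520°) → (1697844.874, 6699300.357) m.

P1: x 1654400 m, y 6704480 m; P2: x 1691890 m, y 6620290 m; P3: x 1697840 m, y 6699300 m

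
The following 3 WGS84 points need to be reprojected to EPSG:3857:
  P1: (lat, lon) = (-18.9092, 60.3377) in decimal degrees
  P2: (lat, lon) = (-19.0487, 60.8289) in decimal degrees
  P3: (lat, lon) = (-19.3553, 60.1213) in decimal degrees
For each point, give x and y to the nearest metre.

Web Mercator: x = R·λ, y = R·ln tan(π/4+φ/2), R = 6378137 m.
P1 (-18.9092°, 60.3377°) → (6716762.040, -2144248.598) m.
P2 (-19.0487°, 60.8289°) → (6771442.174, -2160670.391) m.
P3 (-19.3553°, 60.1213°) → (6692672.502, -2196811.724) m.

P1: x 6716762 m, y -2144249 m; P2: x 6771442 m, y -2160670 m; P3: x 6692673 m, y -2196812 m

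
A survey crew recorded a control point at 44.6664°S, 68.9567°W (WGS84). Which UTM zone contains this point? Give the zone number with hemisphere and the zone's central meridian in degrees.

UTM zone = ⌊(λ + 180)/6⌋ + 1; -68.9567° ∈ [-72°, -66°) → zone 19.
Hemisphere: S (φ < 0).
Central meridian λ₀ = 6×19 − 183 = -69°.

Zone 19S, central meridian -69°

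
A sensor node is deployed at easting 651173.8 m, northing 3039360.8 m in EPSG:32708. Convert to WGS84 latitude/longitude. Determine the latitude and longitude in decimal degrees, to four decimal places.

Zone 8S: λ₀ = -135°, k₀ = 0.9996, false easting 500000 m, false northing 10000000 m.
Meridian distance M = (N − FN)/k₀ = -6963424.6 m.
Inverse transverse Mercator on WGS84 gives φ = -62.74490038°, λ = -132.04049960°.

lat -62.7449°, lon -132.0405°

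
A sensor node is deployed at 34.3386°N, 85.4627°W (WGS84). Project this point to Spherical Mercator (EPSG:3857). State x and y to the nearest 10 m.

Web Mercator is spherical with R = a = 6378137 m.
x = R·λ = 6378137 × -1.491605503 = -9513664.246 m.
y = R·ln tan(π/4 + φ/2) = 6378137 × 0.638800775 = 4074358.857 m.

x -9513660 m, y 4074360 m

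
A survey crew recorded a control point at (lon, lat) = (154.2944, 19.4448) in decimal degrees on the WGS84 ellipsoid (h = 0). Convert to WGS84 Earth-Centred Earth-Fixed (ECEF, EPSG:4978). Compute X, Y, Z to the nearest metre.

WGS84: a = 6378137 m, e² = 0.006694380; N(φ) = a/√(1−e²sin²φ) = 6380504.226 m.
X = (N+h)·cosφ·cosλ = -5421144.400 m; Y = (N+h)·cosφ·sinλ = 2609673.217 m; Z = (N(1−e²)+h)·sinφ = 2109841.293 m.

X -5421144 m, Y 2609673 m, Z 2109841 m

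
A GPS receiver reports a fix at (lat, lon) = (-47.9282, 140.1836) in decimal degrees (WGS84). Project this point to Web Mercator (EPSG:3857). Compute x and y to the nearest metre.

x 15605167 m, y -6094918 m

Web Mercator is spherical with R = a = 6378137 m.
x = R·λ = 6378137 × 2.446665377 = 15605166.970 m.
y = R·ln tan(π/4 + φ/2) = 6378137 × -0.955595368 = -6094918.175 m.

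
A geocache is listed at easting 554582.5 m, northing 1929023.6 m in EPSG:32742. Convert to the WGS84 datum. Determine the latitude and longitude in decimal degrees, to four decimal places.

lat -72.7288°, lon 70.6473°

Zone 42S: λ₀ = 69°, k₀ = 0.9996, false easting 500000 m, false northing 10000000 m.
Meridian distance M = (N − FN)/k₀ = -8074206.1 m.
Inverse transverse Mercator on WGS84 gives φ = -72.72880010°, λ = 70.64730073°.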